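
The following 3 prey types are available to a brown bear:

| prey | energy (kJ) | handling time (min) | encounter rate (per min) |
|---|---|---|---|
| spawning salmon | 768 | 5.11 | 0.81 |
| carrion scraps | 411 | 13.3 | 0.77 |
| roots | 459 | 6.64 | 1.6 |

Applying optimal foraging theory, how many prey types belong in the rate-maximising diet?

E/h in descending order: spawning salmon 150, roots 69.1, carrion scraps 30.9 kJ/min. The optimal diet is the largest prefix of this list for which every included type satisfies E_i/h_i > R on the types above it.
Rate on top 1: 121. roots: 69.1 < 121 → exclude; stop.
Optimal diet: spawning salmon — 1 of 3 types.

1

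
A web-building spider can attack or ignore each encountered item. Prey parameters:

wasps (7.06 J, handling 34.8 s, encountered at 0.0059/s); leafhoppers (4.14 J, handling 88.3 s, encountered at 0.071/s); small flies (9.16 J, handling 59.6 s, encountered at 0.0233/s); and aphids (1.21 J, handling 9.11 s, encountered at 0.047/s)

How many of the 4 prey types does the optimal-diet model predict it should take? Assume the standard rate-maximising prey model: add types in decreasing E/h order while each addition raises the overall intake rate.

E/h in descending order: wasps 0.203, small flies 0.154, aphids 0.133, leafhoppers 0.0469 J/s. The optimal diet is the largest prefix of this list for which every included type satisfies E_i/h_i > R on the types above it.
Rate on top 1: 0.03456. small flies: 0.154 > 0.03456 → include.
Rate on top 2: 0.09834. aphids: 0.133 > 0.09834 → include.
Rate on top 3: 0.1032. leafhoppers: 0.0469 < 0.1032 → exclude; stop.
Optimal diet: wasps, small flies, aphids — 3 of 4 types.

3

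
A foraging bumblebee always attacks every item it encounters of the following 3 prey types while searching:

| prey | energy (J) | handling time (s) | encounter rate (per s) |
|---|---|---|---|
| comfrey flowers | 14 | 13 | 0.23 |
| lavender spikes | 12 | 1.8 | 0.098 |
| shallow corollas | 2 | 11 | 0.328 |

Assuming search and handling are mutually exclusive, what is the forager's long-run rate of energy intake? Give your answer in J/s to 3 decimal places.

0.650 J/s

Energy encountered per unit search time: 0.23×14 + 0.098×12 + 0.328×2 = 5.052 J/s.
Handling time per unit search time: 0.23×13 + 0.098×1.8 + 0.328×11 = 6.774.
Rate = 5.052/(1 + 6.774) = 0.6498 J/s.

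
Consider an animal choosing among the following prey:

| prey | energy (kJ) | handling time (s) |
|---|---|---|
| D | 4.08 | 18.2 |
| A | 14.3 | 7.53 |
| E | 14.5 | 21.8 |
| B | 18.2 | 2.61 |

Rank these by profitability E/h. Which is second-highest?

A

In descending order of E/h:
B: 18.2/2.61 = 6.97 kJ/s
A: 14.3/7.53 = 1.9 kJ/s
E: 14.5/21.8 = 0.665 kJ/s
D: 4.08/18.2 = 0.224 kJ/s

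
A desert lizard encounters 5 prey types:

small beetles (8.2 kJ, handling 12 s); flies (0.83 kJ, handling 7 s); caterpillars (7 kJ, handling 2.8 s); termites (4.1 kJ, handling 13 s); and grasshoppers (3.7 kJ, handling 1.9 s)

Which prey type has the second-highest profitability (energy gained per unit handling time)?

grasshoppers

Profitability E/h (kJ/s): small beetles = 8.2/12 = 0.683, flies = 0.83/7 = 0.119, caterpillars = 7/2.8 = 2.5, termites = 4.1/13 = 0.315, grasshoppers = 3.7/1.9 = 1.95.
Ranked: caterpillars > grasshoppers > small beetles > termites > flies.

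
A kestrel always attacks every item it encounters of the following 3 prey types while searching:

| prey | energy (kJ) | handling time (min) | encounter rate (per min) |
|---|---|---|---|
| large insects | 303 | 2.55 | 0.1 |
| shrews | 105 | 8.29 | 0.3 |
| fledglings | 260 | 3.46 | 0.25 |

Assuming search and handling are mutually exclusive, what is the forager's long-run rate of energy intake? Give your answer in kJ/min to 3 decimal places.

27.523 kJ/min

R = (0.1×303 + 0.3×105 + 0.25×260) / (1 + 0.1×2.55 + 0.3×8.29 + 0.25×3.46) = 126.8/4.607 = 27.52 kJ/min.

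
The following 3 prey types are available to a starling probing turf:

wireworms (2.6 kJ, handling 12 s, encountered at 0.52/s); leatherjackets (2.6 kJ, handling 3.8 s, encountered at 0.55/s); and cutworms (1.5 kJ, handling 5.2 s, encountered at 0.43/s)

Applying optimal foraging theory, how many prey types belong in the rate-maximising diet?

E/h in descending order: leatherjackets 0.684, cutworms 0.288, wireworms 0.217 kJ/s. The optimal diet is the largest prefix of this list for which every included type satisfies E_i/h_i > R on the types above it.
Rate on top 1: 0.4628. cutworms: 0.288 < 0.4628 → exclude; stop.
Optimal diet: leatherjackets — 1 of 3 types.

1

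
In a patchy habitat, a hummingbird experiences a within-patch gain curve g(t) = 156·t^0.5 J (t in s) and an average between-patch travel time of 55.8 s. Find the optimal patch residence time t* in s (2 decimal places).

Optimal t* satisfies g'(t*) = g(t*)/(T + t*).
g'(t) = 0.5·156·t^-0.5. Setting 0.5·156·t^-0.5 = 156·t^0.5/(55.8+t) gives 0.5(55.8+t) = t, so 0.50·t = 0.5×55.8.
t* = 0.5×55.8/0.50 = 55.8 s.

55.80 s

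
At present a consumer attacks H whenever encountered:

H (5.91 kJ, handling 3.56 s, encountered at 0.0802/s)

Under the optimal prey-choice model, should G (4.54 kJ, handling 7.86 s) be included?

Yes

Intake rate on the current diet: R = (0.0802×5.91) / (1 + 0.0802×3.56) = 0.474/1.286 = 0.3687 kJ/s.
Profitability of G: 4.54/7.86 = 0.5776 kJ/s.
Since 0.5776 > R, including G increases the long-run rate.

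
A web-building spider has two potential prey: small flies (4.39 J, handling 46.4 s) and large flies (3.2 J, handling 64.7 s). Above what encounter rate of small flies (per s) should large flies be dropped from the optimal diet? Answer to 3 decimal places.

0.024 per s

The zero-one rule: include large flies iff E₂/h₂ > λE₁/(1+λh₁). Equality gives the switch point.
λE₁h₂ = E₂ + λE₂h₁ ⇒ λ = E₂/(E₁h₂ − E₂h₁) = 3.2/(284 − 148.5) = 0.02361 per s.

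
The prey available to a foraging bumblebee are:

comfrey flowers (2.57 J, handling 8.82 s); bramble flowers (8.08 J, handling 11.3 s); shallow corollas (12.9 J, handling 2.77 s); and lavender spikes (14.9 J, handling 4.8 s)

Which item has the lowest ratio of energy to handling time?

Profitability E/h (J/s): comfrey flowers = 2.57/8.82 = 0.291, bramble flowers = 8.08/11.3 = 0.715, shallow corollas = 12.9/2.77 = 4.66, lavender spikes = 14.9/4.8 = 3.1.
Ranked: shallow corollas > lavender spikes > bramble flowers > comfrey flowers.

comfrey flowers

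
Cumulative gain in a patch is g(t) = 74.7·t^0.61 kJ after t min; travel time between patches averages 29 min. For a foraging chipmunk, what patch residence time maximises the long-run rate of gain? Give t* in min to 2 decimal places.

45.36 min

Maximise g(t)/(T+t): set derivative to zero → g'(t)(T+t) = g(t).
g'(t) = 0.61·74.7·t^-0.39. Setting 0.61·74.7·t^-0.39 = 74.7·t^0.61/(29+t) gives 0.61(29+t) = t, so 0.39·t = 0.61×29.
t* = 0.61×29/0.39 = 45.36 min.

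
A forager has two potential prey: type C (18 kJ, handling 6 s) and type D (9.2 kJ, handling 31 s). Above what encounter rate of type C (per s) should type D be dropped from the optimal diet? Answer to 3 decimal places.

0.018 per s

The zero-one rule: include type D iff E₂/h₂ > λE₁/(1+λh₁). Equality gives the switch point.
λE₁h₂ = E₂ + λE₂h₁ ⇒ λ = E₂/(E₁h₂ − E₂h₁) = 9.2/(558 − 55.2) = 0.0183 per s.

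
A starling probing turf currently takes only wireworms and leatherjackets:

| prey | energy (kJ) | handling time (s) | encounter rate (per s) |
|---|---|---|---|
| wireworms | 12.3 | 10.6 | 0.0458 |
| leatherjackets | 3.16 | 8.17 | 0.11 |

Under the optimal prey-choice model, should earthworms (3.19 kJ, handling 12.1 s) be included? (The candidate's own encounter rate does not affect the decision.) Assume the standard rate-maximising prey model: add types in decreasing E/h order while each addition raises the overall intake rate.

No

Intake rate on the current diet: R = (0.0458×12.3 + 0.11×3.16) / (1 + 0.0458×10.6 + 0.11×8.17) = 0.9109/2.384 = 0.3821 kJ/s.
Profitability of earthworms: 3.19/12.1 = 0.2636 kJ/s.
Since 0.2636 < R, time spent handling earthworms is better spent searching.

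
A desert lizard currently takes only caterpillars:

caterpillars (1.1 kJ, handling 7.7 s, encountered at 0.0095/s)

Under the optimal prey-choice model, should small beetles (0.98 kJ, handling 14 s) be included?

Yes

Current rate: (0.0095×1.1)/(1 + 0.0095×7.7) = 0.009738 kJ/s.
Profitability of small beetles: 0.98/14 = 0.07 kJ/s.
0.07 > 0.009738, so adding small beetles raises the average — include it.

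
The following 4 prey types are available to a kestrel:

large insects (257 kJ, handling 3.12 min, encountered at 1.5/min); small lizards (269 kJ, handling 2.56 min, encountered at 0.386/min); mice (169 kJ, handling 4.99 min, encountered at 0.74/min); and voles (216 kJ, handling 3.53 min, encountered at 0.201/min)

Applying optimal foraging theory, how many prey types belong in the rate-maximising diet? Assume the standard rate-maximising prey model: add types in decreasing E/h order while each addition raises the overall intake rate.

2

Rank by E/h (kJ/min): small lizards 105, large insects 82.4, voles 61.2, mice 33.9. Include each in turn until the next type's E/h falls below the running intake rate.
Rate on top 1: 52.23. large insects: 82.4 > 52.23 → include.
Rate on top 2: 73.38. voles: 61.2 < 73.38 → exclude; stop.
Optimal diet: small lizards, large insects — 2 of 4 types.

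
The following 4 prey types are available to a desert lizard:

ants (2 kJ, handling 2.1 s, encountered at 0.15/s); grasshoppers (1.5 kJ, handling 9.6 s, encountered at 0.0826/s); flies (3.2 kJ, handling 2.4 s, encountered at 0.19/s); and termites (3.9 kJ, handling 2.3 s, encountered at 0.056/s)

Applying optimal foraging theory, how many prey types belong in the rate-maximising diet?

3

E/h in descending order: termites 1.7, flies 1.33, ants 0.952, grasshoppers 0.156 kJ/s. The optimal diet is the largest prefix of this list for which every included type satisfies E_i/h_i > R on the types above it.
Rate on top 1: 0.1935. flies: 1.33 > 0.1935 → include.
Rate on top 2: 0.5215. ants: 0.952 > 0.5215 → include.
Rate on top 3: 0.5929. grasshoppers: 0.156 < 0.5929 → exclude; stop.
Optimal diet: termites, flies, ants — 3 of 4 types.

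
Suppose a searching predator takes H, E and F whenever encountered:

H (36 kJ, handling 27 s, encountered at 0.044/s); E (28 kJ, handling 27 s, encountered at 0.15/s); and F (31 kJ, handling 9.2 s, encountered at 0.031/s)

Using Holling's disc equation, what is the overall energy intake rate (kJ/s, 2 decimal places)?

1.03 kJ/s

R = (0.044×36 + 0.15×28 + 0.031×31) / (1 + 0.044×27 + 0.15×27 + 0.031×9.2) = 6.745/6.523 = 1.034 kJ/s.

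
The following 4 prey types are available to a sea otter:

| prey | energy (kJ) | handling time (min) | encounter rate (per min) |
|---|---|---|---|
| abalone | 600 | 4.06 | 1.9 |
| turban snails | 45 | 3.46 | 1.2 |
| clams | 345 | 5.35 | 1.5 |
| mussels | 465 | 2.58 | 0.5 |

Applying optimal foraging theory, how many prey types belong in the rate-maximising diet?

2

Profitabilities (E/h, kJ/min): mussels 180, abalone 148, clams 64.5, turban snails 13. Add prey in this order while the next type's profitability exceeds the intake rate on those already taken.
Rate on top 1: 101.5. abalone: 148 > 101.5 → include.
Rate on top 2: 137.2. clams: 64.5 < 137.2 → exclude; stop.
Optimal diet: mussels, abalone — 2 of 4 types.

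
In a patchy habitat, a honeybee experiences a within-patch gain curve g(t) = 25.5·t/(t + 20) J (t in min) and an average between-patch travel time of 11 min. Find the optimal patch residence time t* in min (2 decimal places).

Maximise g(t)/(T+t): set derivative to zero → g'(t)(T+t) = g(t).
g'(t) = 25.5·20/(t + 20)². Setting 25.5·20/(t+20)² = 25.5t/[(t+20)(11+t)] gives 20(11+t) = t(t+20), so t² = 20×11 = 220.
t* = √220 = 14.83 min.

14.83 min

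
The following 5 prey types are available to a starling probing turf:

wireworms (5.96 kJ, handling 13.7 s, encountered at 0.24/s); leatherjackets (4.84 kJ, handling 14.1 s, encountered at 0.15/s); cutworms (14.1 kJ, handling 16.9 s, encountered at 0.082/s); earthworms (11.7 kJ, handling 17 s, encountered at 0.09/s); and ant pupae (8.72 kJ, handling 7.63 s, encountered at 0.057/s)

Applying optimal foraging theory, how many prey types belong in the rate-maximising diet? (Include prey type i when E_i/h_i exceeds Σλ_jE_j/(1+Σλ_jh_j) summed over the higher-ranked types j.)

3

E/h in descending order: ant pupae 1.14, cutworms 0.834, earthworms 0.688, wireworms 0.435, leatherjackets 0.343 kJ/s. The optimal diet is the largest prefix of this list for which every included type satisfies E_i/h_i > R on the types above it.
Rate on top 1: 0.3464. cutworms: 0.834 > 0.3464 → include.
Rate on top 2: 0.5861. earthworms: 0.688 > 0.5861 → include.
Rate on top 3: 0.622. wireworms: 0.435 < 0.622 → exclude; stop.
Optimal diet: ant pupae, cutworms, earthworms — 3 of 5 types.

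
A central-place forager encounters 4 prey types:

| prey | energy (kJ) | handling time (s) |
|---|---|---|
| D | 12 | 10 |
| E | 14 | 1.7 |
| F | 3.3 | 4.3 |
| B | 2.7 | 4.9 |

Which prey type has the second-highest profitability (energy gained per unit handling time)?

D

In descending order of E/h:
E: 14/1.7 = 8.24 kJ/s
D: 12/10 = 1.2 kJ/s
F: 3.3/4.3 = 0.767 kJ/s
B: 2.7/4.9 = 0.551 kJ/s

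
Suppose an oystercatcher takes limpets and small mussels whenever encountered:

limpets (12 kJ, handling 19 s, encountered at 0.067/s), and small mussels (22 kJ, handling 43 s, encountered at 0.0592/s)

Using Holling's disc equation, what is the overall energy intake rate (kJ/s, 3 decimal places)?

0.437 kJ/s

R = Σλ_iE_i / (1 + Σλ_ih_i)
Numerator: 0.067×12 + 0.0592×22 = 2.106
Denominator: 1 + 0.067×19 + 0.0592×43 = 4.819
R = 2.106/4.819 = 0.4371 kJ/s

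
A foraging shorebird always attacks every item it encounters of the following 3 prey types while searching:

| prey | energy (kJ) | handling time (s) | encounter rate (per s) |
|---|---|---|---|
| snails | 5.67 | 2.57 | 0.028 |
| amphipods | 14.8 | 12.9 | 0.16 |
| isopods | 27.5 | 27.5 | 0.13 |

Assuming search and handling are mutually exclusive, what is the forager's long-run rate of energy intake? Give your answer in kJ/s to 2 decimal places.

0.91 kJ/s

R = (0.028×5.67 + 0.16×14.8 + 0.13×27.5) / (1 + 0.028×2.57 + 0.16×12.9 + 0.13×27.5) = 6.102/6.711 = 0.9092 kJ/s.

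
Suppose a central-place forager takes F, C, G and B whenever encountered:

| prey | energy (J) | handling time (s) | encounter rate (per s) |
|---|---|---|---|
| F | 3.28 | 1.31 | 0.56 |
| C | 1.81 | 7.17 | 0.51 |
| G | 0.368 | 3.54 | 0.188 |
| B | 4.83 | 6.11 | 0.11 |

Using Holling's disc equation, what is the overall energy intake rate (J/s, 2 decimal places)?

0.50 J/s

R = (0.56×3.28 + 0.51×1.81 + 0.188×0.368 + 0.11×4.83) / (1 + 0.56×1.31 + 0.51×7.17 + 0.188×3.54 + 0.11×6.11) = 3.36/6.728 = 0.4995 J/s.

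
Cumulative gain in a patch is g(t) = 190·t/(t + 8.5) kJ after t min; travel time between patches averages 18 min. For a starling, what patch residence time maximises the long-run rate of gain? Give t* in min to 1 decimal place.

Optimal t* satisfies g'(t*) = g(t*)/(T + t*).
g'(t) = 190·8.5/(t + 8.5)². Setting 190·8.5/(t+8.5)² = 190t/[(t+8.5)(18+t)] gives 8.5(18+t) = t(t+8.5), so t² = 8.5×18 = 153.
t* = √153 = 12.37 min.

12.4 min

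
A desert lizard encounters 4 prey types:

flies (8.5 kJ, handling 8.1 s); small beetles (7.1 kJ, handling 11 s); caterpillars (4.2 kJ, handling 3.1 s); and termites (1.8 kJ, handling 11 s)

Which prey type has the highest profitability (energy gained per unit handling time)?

In descending order of E/h:
caterpillars: 4.2/3.1 = 1.35 kJ/s
flies: 8.5/8.1 = 1.05 kJ/s
small beetles: 7.1/11 = 0.645 kJ/s
termites: 1.8/11 = 0.164 kJ/s

caterpillars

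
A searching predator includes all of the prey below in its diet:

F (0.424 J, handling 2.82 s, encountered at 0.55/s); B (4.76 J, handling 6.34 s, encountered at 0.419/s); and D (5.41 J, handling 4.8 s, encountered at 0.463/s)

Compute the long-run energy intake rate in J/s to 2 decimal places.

R = (0.55×0.424 + 0.419×4.76 + 0.463×5.41) / (1 + 0.55×2.82 + 0.419×6.34 + 0.463×4.8) = 4.732/7.43 = 0.637 J/s.

0.64 J/s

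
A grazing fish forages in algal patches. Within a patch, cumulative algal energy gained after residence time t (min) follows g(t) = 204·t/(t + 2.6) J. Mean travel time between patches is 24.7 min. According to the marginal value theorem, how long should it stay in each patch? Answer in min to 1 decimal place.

8.0 min

Maximise g(t)/(T+t): set derivative to zero → g'(t)(T+t) = g(t).
g'(t) = 204·2.6/(t + 2.6)². Setting 204·2.6/(t+2.6)² = 204t/[(t+2.6)(24.7+t)] gives 2.6(24.7+t) = t(t+2.6), so t² = 2.6×24.7 = 64.22.
t* = √64.22 = 8.014 min.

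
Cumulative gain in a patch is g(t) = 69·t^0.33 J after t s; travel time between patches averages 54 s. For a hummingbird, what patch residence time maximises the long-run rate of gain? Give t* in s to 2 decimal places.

By the marginal value theorem, leave when the instantaneous gain rate g'(t) equals the habitat-wide average g(t)/(T + t).
g'(t) = 0.33·69·t^-0.67. Setting 0.33·69·t^-0.67 = 69·t^0.33/(54+t) gives 0.33(54+t) = t, so 0.67·t = 0.33×54.
t* = 0.33×54/0.67 = 26.6 s.

26.60 s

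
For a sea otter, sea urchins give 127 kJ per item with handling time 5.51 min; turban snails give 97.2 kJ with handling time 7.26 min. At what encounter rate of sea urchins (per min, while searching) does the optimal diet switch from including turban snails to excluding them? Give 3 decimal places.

0.252 per min

Drop turban snails once their profitability E₂/h₂ falls below the rate achievable on sea urchins alone: E₂/h₂ = λE₁/(1 + λh₁).
Solve for λ: λE₁h₂ = E₂(1 + λh₁) → λ(E₁h₂ − E₂h₁) = E₂ → λ = E₂/(E₁h₂ − E₂h₁).
λ = 97.2/(127×7.26 − 97.2×5.51) = 97.2/386.4 = 0.2515 per min.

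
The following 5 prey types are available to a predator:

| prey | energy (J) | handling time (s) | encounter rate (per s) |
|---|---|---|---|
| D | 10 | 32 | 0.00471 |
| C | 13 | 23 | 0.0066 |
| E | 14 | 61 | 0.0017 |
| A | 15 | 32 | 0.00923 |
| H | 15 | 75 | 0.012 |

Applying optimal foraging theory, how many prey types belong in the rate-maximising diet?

5

Profitabilities (E/h, J/s): C 0.565, A 0.469, D 0.312, E 0.23, H 0.2. Add prey in this order while the next type's profitability exceeds the intake rate on those already taken.
Rate on top 1: 0.07449. A: 0.469 > 0.07449 → include.
Rate on top 2: 0.155. D: 0.312 > 0.155 → include.
Rate on top 3: 0.1698. E: 0.23 > 0.1698 → include.
Rate on top 4: 0.1735. H: 0.2 > 0.1735 → include.
Optimal diet: C, A, D, E, H — 5 of 5 types.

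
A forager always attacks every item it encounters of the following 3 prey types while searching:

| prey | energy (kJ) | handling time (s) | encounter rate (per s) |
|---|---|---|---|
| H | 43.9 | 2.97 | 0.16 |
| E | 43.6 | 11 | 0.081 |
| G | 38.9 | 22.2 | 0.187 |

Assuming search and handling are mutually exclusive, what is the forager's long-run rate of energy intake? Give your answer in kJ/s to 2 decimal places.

Energy encountered per unit search time: 0.16×43.9 + 0.081×43.6 + 0.187×38.9 = 17.83 kJ/s.
Handling time per unit search time: 0.16×2.97 + 0.081×11 + 0.187×22.2 = 5.518.
Rate = 17.83/(1 + 5.518) = 2.736 kJ/s.

2.74 kJ/s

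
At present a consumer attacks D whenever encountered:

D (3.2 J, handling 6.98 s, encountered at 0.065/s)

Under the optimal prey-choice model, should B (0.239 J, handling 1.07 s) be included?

Current rate: (0.065×3.2)/(1 + 0.065×6.98) = 0.1431 J/s.
Profitability of B: 0.239/1.07 = 0.2234 J/s.
0.2234 > 0.1431, so adding B raises the average — include it.

Yes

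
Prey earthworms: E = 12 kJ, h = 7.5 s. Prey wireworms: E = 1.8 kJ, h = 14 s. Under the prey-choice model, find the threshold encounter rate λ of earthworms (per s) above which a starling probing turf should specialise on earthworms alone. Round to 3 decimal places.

At the threshold, the rate on earthworms alone equals the profitability of wireworms: λ·12/(1 + λ·7.5) = 1.8/14 = 0.1286.
Rearranging, λ(12 − 0.1286×7.5) = 0.1286, so λ = 0.1286/11.04 = 0.01165 per s.

0.012 per s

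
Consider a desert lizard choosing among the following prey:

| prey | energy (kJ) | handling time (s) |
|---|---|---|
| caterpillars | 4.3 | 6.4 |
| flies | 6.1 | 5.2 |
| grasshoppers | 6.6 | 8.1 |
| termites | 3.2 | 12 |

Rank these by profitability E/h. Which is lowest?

Profitability E/h (kJ/s): caterpillars = 4.3/6.4 = 0.672, flies = 6.1/5.2 = 1.17, grasshoppers = 6.6/8.1 = 0.815, termites = 3.2/12 = 0.267.
Ranked: flies > grasshoppers > caterpillars > termites.

termites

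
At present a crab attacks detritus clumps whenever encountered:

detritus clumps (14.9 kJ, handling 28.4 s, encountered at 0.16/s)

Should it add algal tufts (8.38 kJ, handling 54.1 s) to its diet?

Intake rate on the current diet: R = (0.16×14.9) / (1 + 0.16×28.4) = 2.384/5.544 = 0.43 kJ/s.
algal tufts: E/h = 8.38/54.1 = 0.1549 kJ/s.
0.1549 < 0.43, so adding algal tufts would lower the average — exclude it.

No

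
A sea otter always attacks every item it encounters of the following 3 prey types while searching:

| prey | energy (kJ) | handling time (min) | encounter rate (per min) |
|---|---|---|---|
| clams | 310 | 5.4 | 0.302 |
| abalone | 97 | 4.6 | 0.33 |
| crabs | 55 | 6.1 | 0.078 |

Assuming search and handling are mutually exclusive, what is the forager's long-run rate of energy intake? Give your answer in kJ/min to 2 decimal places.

28.09 kJ/min

R = (0.302×310 + 0.33×97 + 0.078×55) / (1 + 0.302×5.4 + 0.33×4.6 + 0.078×6.1) = 129.9/4.625 = 28.09 kJ/min.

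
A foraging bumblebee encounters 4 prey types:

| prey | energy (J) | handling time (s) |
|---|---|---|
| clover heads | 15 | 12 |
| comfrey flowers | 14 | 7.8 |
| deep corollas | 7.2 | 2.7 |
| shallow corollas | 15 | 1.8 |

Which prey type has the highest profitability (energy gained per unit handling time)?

In descending order of E/h:
shallow corollas: 15/1.8 = 8.33 J/s
deep corollas: 7.2/2.7 = 2.67 J/s
comfrey flowers: 14/7.8 = 1.79 J/s
clover heads: 15/12 = 1.25 J/s

shallow corollas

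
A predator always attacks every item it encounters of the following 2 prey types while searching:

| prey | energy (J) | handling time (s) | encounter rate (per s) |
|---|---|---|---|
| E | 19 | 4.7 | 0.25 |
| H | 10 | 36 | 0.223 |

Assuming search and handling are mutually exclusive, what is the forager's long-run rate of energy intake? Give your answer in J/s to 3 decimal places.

R = (0.25×19 + 0.223×10) / (1 + 0.25×4.7 + 0.223×36) = 6.98/10.2 = 0.6841 J/s.

0.684 J/s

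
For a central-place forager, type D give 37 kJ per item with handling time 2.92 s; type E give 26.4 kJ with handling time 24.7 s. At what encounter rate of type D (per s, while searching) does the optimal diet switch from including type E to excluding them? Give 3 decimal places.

0.032 per s

Drop type E once their profitability E₂/h₂ falls below the rate achievable on type D alone: E₂/h₂ = λE₁/(1 + λh₁).
Solve for λ: λE₁h₂ = E₂(1 + λh₁) → λ(E₁h₂ − E₂h₁) = E₂ → λ = E₂/(E₁h₂ − E₂h₁).
λ = 26.4/(37×24.7 − 26.4×2.92) = 26.4/836.8 = 0.03155 per s.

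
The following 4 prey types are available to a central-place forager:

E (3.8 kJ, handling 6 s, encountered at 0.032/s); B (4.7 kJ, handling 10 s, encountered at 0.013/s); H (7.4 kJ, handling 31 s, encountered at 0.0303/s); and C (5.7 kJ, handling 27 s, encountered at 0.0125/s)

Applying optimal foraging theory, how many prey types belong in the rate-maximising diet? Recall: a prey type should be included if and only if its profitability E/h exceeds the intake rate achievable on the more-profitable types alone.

Profitabilities (E/h, kJ/s): E 0.633, B 0.47, H 0.239, C 0.211. Add prey in this order while the next type's profitability exceeds the intake rate on those already taken.
Rate on top 1: 0.102. B: 0.47 > 0.102 → include.
Rate on top 2: 0.1382. H: 0.239 > 0.1382 → include.
Rate on top 3: 0.1799. C: 0.211 > 0.1799 → include.
Optimal diet: E, B, H, C — 4 of 4 types.

4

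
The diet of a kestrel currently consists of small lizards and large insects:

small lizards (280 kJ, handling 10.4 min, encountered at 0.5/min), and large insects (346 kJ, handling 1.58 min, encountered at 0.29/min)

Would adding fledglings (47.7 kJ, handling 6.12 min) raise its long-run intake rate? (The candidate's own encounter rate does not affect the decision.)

No

Intake rate on the current diet: R = (0.5×280 + 0.29×346) / (1 + 0.5×10.4 + 0.29×1.58) = 240.3/6.658 = 36.1 kJ/min.
fledglings: E/h = 47.7/6.12 = 7.794 kJ/min.
Since 7.794 < R, time spent handling fledglings is better spent searching.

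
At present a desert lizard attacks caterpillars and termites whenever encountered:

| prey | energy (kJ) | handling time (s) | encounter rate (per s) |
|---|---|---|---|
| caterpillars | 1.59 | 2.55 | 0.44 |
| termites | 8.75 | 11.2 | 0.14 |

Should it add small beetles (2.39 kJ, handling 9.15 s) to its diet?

No

On caterpillars and termites alone, R = ΣλE/(1+Σλh) = 1.925/3.69 = 0.5216 kJ/s.
small beetles: E/h = 2.39/9.15 = 0.2612 kJ/s.
0.2612 < 0.5216, so adding small beetles would lower the average — exclude it.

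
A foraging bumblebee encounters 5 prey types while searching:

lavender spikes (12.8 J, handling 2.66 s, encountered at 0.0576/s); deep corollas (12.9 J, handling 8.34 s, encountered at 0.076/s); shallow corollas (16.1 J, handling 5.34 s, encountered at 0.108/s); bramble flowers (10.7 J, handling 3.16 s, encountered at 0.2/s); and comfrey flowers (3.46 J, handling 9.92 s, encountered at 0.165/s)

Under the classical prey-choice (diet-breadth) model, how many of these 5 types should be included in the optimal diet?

E/h in descending order: lavender spikes 4.81, bramble flowers 3.39, shallow corollas 3.01, deep corollas 1.55, comfrey flowers 0.349 J/s. The optimal diet is the largest prefix of this list for which every included type satisfies E_i/h_i > R on the types above it.
Rate on top 1: 0.6393. bramble flowers: 3.39 > 0.6393 → include.
Rate on top 2: 1.612. shallow corollas: 3.01 > 1.612 → include.
Rate on top 3: 1.954. deep corollas: 1.55 < 1.954 → exclude; stop.
Optimal diet: lavender spikes, bramble flowers, shallow corollas — 3 of 5 types.

3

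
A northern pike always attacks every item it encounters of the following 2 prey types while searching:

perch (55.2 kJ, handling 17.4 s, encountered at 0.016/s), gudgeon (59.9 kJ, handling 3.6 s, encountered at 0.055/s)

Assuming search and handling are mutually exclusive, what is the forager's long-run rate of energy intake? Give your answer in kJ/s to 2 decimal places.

2.83 kJ/s

R = (0.016×55.2 + 0.055×59.9) / (1 + 0.016×17.4 + 0.055×3.6) = 4.178/1.476 = 2.83 kJ/s.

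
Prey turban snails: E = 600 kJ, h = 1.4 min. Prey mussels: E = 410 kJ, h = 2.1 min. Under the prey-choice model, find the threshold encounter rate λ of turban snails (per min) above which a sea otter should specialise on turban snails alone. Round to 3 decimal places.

At the threshold, the rate on turban snails alone equals the profitability of mussels: λ·600/(1 + λ·1.4) = 410/2.1 = 195.2.
Rearranging, λ(600 − 195.2×1.4) = 195.2, so λ = 195.2/326.7 = 0.5977 per min.

0.598 per min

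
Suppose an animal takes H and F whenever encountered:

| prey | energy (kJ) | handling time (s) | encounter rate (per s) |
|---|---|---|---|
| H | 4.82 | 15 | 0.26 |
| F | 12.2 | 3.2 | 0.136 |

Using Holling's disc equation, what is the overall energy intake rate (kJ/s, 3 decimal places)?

0.546 kJ/s

R = (0.26×4.82 + 0.136×12.2) / (1 + 0.26×15 + 0.136×3.2) = 2.912/5.335 = 0.5459 kJ/s.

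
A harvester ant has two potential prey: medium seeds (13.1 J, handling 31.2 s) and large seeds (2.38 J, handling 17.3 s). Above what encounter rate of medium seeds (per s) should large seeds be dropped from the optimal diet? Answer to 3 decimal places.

0.016 per s

The zero-one rule: include large seeds iff E₂/h₂ > λE₁/(1+λh₁). Equality gives the switch point.
λE₁h₂ = E₂ + λE₂h₁ ⇒ λ = E₂/(E₁h₂ − E₂h₁) = 2.38/(226.6 − 74.26) = 0.01562 per s.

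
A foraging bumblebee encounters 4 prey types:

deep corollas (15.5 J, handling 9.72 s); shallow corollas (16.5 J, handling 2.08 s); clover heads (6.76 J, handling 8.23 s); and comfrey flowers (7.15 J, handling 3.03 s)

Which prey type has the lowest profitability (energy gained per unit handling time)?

clover heads

Profitability E/h (J/s): deep corollas = 15.5/9.72 = 1.59, shallow corollas = 16.5/2.08 = 7.93, clover heads = 6.76/8.23 = 0.821, comfrey flowers = 7.15/3.03 = 2.36.
Ranked: shallow corollas > comfrey flowers > deep corollas > clover heads.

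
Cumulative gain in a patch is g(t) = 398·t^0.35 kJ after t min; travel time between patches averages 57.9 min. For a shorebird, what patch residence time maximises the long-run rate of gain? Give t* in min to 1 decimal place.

By the marginal value theorem, leave when the instantaneous gain rate g'(t) equals the habitat-wide average g(t)/(T + t).
g'(t) = 0.35·398·t^-0.65. Setting 0.35·398·t^-0.65 = 398·t^0.35/(57.9+t) gives 0.35(57.9+t) = t, so 0.65·t = 0.35×57.9.
t* = 0.35×57.9/0.65 = 31.18 min.

31.2 min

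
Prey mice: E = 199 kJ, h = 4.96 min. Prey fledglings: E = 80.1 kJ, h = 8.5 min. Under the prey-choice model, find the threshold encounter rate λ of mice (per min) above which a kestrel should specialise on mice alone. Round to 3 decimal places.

0.062 per min

Drop fledglings once their profitability E₂/h₂ falls below the rate achievable on mice alone: E₂/h₂ = λE₁/(1 + λh₁).
Solve for λ: λE₁h₂ = E₂(1 + λh₁) → λ(E₁h₂ − E₂h₁) = E₂ → λ = E₂/(E₁h₂ − E₂h₁).
λ = 80.1/(199×8.5 − 80.1×4.96) = 80.1/1294 = 0.06189 per min.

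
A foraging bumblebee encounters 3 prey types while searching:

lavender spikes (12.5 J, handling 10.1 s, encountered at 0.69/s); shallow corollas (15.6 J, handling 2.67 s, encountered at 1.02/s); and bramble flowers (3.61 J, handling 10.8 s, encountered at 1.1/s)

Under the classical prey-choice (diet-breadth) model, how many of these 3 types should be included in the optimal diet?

1

Profitabilities (E/h, J/s): shallow corollas 5.84, lavender spikes 1.24, bramble flowers 0.334. Add prey in this order while the next type's profitability exceeds the intake rate on those already taken.
Rate on top 1: 4.274. lavender spikes: 1.24 < 4.274 → exclude; stop.
Optimal diet: shallow corollas — 1 of 3 types.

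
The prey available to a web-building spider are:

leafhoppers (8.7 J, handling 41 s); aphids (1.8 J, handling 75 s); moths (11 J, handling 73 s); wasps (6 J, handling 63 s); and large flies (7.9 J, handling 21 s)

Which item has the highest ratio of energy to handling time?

In descending order of E/h:
large flies: 7.9/21 = 0.376 J/s
leafhoppers: 8.7/41 = 0.212 J/s
moths: 11/73 = 0.151 J/s
wasps: 6/63 = 0.0952 J/s
aphids: 1.8/75 = 0.024 J/s

large flies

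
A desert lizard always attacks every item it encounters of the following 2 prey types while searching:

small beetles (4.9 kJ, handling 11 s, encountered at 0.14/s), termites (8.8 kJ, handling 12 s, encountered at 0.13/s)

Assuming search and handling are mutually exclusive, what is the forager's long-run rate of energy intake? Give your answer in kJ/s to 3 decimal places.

0.446 kJ/s

R = (0.14×4.9 + 0.13×8.8) / (1 + 0.14×11 + 0.13×12) = 1.83/4.1 = 0.4463 kJ/s.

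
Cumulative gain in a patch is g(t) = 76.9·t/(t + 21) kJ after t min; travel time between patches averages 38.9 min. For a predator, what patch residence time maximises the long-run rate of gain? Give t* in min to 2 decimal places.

Maximise g(t)/(T+t): set derivative to zero → g'(t)(T+t) = g(t).
g'(t) = 76.9·21/(t + 21)². Setting 76.9·21/(t+21)² = 76.9t/[(t+21)(38.9+t)] gives 21(38.9+t) = t(t+21), so t² = 21×38.9 = 816.9.
t* = √816.9 = 28.58 min.

28.58 min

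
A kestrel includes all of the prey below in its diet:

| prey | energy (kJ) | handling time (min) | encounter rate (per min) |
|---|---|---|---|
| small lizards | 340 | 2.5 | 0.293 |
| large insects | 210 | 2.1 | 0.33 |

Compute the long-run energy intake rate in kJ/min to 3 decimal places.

R = Σλ_iE_i / (1 + Σλ_ih_i)
Numerator: 0.293×340 + 0.33×210 = 168.9
Denominator: 1 + 0.293×2.5 + 0.33×2.1 = 2.425
R = 168.9/2.425 = 69.64 kJ/min

69.643 kJ/min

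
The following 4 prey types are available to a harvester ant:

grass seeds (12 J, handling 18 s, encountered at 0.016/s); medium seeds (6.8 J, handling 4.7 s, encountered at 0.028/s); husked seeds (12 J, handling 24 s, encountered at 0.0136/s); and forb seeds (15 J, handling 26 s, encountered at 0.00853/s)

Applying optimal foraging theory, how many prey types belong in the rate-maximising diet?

4

E/h in descending order: medium seeds 1.45, grass seeds 0.667, forb seeds 0.577, husked seeds 0.5 J/s. The optimal diet is the largest prefix of this list for which every included type satisfies E_i/h_i > R on the types above it.
Rate on top 1: 0.1683. grass seeds: 0.667 > 0.1683 → include.
Rate on top 2: 0.2694. forb seeds: 0.577 > 0.2694 → include.
Rate on top 3: 0.3109. husked seeds: 0.5 > 0.3109 → include.
Optimal diet: medium seeds, grass seeds, forb seeds, husked seeds — 4 of 4 types.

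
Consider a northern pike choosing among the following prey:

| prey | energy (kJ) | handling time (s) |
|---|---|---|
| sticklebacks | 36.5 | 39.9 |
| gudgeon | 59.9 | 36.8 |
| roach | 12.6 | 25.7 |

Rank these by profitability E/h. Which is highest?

Profitability E/h (kJ/s): sticklebacks = 36.5/39.9 = 0.915, gudgeon = 59.9/36.8 = 1.63, roach = 12.6/25.7 = 0.49.
Ranked: gudgeon > sticklebacks > roach.

gudgeon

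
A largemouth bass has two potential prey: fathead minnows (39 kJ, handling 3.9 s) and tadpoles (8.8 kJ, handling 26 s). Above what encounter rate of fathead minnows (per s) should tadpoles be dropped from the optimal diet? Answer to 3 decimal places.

At the threshold, the rate on fathead minnows alone equals the profitability of tadpoles: λ·39/(1 + λ·3.9) = 8.8/26 = 0.3385.
Rearranging, λ(39 − 0.3385×3.9) = 0.3385, so λ = 0.3385/37.68 = 0.008983 per s.

0.009 per s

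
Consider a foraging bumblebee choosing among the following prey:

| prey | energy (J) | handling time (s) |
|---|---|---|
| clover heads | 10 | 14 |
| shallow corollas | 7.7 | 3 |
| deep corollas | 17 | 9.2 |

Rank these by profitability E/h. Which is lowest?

clover heads

In descending order of E/h:
shallow corollas: 7.7/3 = 2.57 J/s
deep corollas: 17/9.2 = 1.85 J/s
clover heads: 10/14 = 0.714 J/s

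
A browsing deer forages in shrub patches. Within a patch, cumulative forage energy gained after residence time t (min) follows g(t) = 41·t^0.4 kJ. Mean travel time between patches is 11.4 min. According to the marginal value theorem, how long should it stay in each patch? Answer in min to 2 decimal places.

Maximise g(t)/(T+t): set derivative to zero → g'(t)(T+t) = g(t).
g'(t) = 0.4·41·t^-0.6. Setting 0.4·41·t^-0.6 = 41·t^0.4/(11.4+t) gives 0.4(11.4+t) = t, so 0.60·t = 0.4×11.4.
t* = 0.4×11.4/0.60 = 7.6 min.

7.60 min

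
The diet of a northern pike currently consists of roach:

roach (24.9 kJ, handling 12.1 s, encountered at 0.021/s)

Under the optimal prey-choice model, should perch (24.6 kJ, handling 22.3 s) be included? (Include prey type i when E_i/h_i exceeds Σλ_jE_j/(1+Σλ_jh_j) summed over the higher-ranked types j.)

On roach alone, R = ΣλE/(1+Σλh) = 0.5229/1.254 = 0.417 kJ/s.
Profitability of perch: 24.6/22.3 = 1.103 kJ/s.
Since 1.103 > R, including perch increases the long-run rate.

Yes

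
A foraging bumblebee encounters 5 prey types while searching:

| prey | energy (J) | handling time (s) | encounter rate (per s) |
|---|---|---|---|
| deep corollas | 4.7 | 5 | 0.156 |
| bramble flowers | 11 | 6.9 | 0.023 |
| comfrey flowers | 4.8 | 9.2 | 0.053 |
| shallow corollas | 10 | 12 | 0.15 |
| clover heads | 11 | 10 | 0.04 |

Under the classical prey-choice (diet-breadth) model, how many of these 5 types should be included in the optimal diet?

4

Rank by E/h (J/s): bramble flowers 1.59, clover heads 1.1, deep corollas 0.94, shallow corollas 0.833, comfrey flowers 0.522. Include each in turn until the next type's E/h falls below the running intake rate.
Rate on top 1: 0.2183. clover heads: 1.1 > 0.2183 → include.
Rate on top 2: 0.4446. deep corollas: 0.94 > 0.4446 → include.
Rate on top 3: 0.6098. shallow corollas: 0.833 > 0.6098 → include.
Rate on top 4: 0.707. comfrey flowers: 0.522 < 0.707 → exclude; stop.
Optimal diet: bramble flowers, clover heads, deep corollas, shallow corollas — 4 of 5 types.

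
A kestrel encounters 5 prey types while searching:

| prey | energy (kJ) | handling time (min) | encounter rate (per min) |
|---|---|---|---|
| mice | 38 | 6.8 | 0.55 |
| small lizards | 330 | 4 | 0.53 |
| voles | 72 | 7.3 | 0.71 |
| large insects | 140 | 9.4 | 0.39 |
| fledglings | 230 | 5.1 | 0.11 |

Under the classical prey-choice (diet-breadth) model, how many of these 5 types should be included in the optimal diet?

1

E/h in descending order: small lizards 82.5, fledglings 45.1, large insects 14.9, voles 9.86, mice 5.59 kJ/min. The optimal diet is the largest prefix of this list for which every included type satisfies E_i/h_i > R on the types above it.
Rate on top 1: 56.06. fledglings: 45.1 < 56.06 → exclude; stop.
Optimal diet: small lizards — 1 of 5 types.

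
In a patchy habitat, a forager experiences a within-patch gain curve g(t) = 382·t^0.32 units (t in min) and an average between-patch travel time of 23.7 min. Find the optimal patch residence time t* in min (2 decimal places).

11.15 min

Optimal t* satisfies g'(t*) = g(t*)/(T + t*).
g'(t) = 0.32·382·t^-0.68. Setting 0.32·382·t^-0.68 = 382·t^0.32/(23.7+t) gives 0.32(23.7+t) = t, so 0.68·t = 0.32×23.7.
t* = 0.32×23.7/0.68 = 11.15 min.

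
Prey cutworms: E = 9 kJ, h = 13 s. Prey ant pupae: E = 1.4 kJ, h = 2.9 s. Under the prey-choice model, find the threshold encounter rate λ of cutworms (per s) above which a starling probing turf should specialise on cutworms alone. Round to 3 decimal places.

0.177 per s

The zero-one rule: include ant pupae iff E₂/h₂ > λE₁/(1+λh₁). Equality gives the switch point.
λE₁h₂ = E₂ + λE₂h₁ ⇒ λ = E₂/(E₁h₂ − E₂h₁) = 1.4/(26.1 − 18.2) = 0.1772 per s.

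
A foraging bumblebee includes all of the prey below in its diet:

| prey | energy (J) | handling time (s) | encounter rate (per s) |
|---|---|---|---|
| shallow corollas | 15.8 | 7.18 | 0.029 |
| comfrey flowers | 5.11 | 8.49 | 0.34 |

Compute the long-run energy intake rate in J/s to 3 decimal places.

0.536 J/s

R = (0.029×15.8 + 0.34×5.11) / (1 + 0.029×7.18 + 0.34×8.49) = 2.196/4.095 = 0.5362 J/s.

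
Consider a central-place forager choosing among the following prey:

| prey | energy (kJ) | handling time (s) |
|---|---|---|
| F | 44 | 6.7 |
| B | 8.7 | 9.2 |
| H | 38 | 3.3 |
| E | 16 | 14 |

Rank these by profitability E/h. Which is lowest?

Profitability E/h (kJ/s): F = 44/6.7 = 6.57, B = 8.7/9.2 = 0.946, H = 38/3.3 = 11.5, E = 16/14 = 1.14.
Ranked: H > F > E > B.

B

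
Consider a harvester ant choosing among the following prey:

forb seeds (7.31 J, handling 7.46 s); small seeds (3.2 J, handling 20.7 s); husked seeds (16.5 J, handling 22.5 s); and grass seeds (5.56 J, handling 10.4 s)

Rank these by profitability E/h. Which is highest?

Profitability E/h (J/s): forb seeds = 7.31/7.46 = 0.98, small seeds = 3.2/20.7 = 0.155, husked seeds = 16.5/22.5 = 0.733, grass seeds = 5.56/10.4 = 0.535.
Ranked: forb seeds > husked seeds > grass seeds > small seeds.

forb seeds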